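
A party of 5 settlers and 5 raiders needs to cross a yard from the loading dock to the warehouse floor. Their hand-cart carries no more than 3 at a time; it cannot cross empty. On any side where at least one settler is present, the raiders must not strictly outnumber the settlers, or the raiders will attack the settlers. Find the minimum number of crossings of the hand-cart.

11

Counting alone: each trip to the warehouse floor takes at most 3 across and each return brings at least 1 back, so after t trips out (and t−1 returns) at most 3t − (t−1) of the 10 are across; that first reaches 10 at t = 5, so at least 9 crossings are needed.
The safety rule pushes this higher. Following every safe sequence of crossings, the most of the 10 that can be at the warehouse floor as the hand-cart arrives there on crossing 9 is 9 — never all 10.
So no plan with fewer than 11 crossings exists, and this one achieves 11:
1. 2 raiders → the warehouse floor.  (the loading dock: 5S 3R; the warehouse floor: 0S 2R)
2. 1 raider ← the loading dock.  (the loading dock: 5S 4R; the warehouse floor: 0S 1R)
3. 3 raiders → the warehouse floor.  (the loading dock: 5S 1R; the warehouse floor: 0S 4R)
4. 1 raider ← the loading dock.  (the loading dock: 5S 2R; the warehouse floor: 0S 3R)
5. 3 settlers → the warehouse floor.  (the loading dock: 2S 2R; the warehouse floor: 3S 3R)
6. 1 settler and 1 raider ← the loading dock.  (the loading dock: 3S 3R; the warehouse floor: 2S 2R)
7. 3 settlers → the warehouse floor.  (the loading dock: 0S 3R; the warehouse floor: 5S 2R)
8. 1 raider ← the loading dock.  (the loading dock: 0S 4R; the warehouse floor: 5S 1R)
9. 2 raiders → the warehouse floor.  (the loading dock: 0S 2R; the warehouse floor: 5S 3R)
10. 1 raider ← the loading dock.  (the loading dock: 0S 3R; the warehouse floor: 5S 2R)
11. 3 raiders → the warehouse floor.  (the loading dock: 0S 0R; the warehouse floor: 5S 5R)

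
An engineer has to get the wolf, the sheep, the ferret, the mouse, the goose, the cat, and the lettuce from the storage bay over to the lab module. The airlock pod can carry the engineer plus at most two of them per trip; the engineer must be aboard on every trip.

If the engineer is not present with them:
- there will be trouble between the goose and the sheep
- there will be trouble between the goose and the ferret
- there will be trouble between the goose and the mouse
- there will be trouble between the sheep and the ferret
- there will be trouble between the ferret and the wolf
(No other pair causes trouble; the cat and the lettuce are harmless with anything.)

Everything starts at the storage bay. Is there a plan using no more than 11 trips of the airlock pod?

Yes

Yes — this plan uses 11 crossings (≤ 11):
1. Engineer goes to the lab module with the ferret and the goose.  [the storage bay: the cat, the lettuce, the mouse, the sheep, the wolf | the lab module: the ferret, the goose]
2. Engineer goes back to the storage bay with the ferret.  [the storage bay: the cat, the ferret, the lettuce, the mouse, the sheep, the wolf | the lab module: the goose]
3. Engineer goes to the lab module with the sheep and the wolf.  [the storage bay: the cat, the ferret, the lettuce, the mouse | the lab module: the goose, the sheep, the wolf]
4. Engineer goes back to the storage bay with the sheep.  [the storage bay: the cat, the ferret, the lettuce, the mouse, the sheep | the lab module: the goose, the wolf]
5. Engineer goes to the lab module with the mouse and the sheep.  [the storage bay: the cat, the ferret, the lettuce | the lab module: the goose, the mouse, the sheep, the wolf]
6. Engineer goes back to the storage bay with the goose.  [the storage bay: the cat, the ferret, the goose, the lettuce | the lab module: the mouse, the sheep, the wolf]
7. Engineer goes to the lab module with the cat and the ferret.  [the storage bay: the goose, the lettuce | the lab module: the cat, the ferret, the mouse, the sheep, the wolf]
8. Engineer goes back to the storage bay with the ferret.  [the storage bay: the ferret, the goose, the lettuce | the lab module: the cat, the mouse, the sheep, the wolf]
9. Engineer goes to the lab module with the ferret and the lettuce.  [the storage bay: the goose | the lab module: the cat, the ferret, the lettuce, the mouse, the sheep, the wolf]
10. Engineer goes back to the storage bay with the ferret.  [the storage bay: the ferret, the goose | the lab module: the cat, the lettuce, the mouse, the sheep, the wolf]
11. Engineer goes to the lab module with the ferret and the goose.  [the storage bay: — | the lab module: the cat, the ferret, the goose, the lettuce, the mouse, the sheep, the wolf]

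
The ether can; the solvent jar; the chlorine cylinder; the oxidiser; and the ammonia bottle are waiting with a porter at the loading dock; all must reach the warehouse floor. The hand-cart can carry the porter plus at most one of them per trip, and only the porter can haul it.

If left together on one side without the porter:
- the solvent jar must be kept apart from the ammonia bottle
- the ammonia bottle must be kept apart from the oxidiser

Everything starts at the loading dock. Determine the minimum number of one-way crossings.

11

Counting alone: the porter can take at most 1 across per trip to the warehouse floor, so moving all 5 needs at least 5 loaded trips out, with a return between consecutive ones — at least 9 crossings.
The safety rule pushes this higher. Following every safe sequence of crossings, the most of the 5 that can be at the warehouse floor as the hand-cart arrives there on crossing 9 is 4 — never all 5.
So no plan with fewer than 11 crossings exists, and this one achieves 11:
1. Porter goes to the warehouse floor with the ammonia bottle.
2. Porter goes back to the loading dock alone.
3. Porter goes to the warehouse floor with the ether can.
4. Porter goes back to the loading dock alone.
5. Porter goes to the warehouse floor with the solvent jar.
6. Porter goes back to the loading dock with the ammonia bottle.
7. Porter goes to the warehouse floor with the oxidiser.
8. Porter goes back to the loading dock alone.
9. Porter goes to the warehouse floor with the chlorine cylinder.
10. Porter goes back to the loading dock alone.
11. Porter goes to the warehouse floor with the ammonia bottle.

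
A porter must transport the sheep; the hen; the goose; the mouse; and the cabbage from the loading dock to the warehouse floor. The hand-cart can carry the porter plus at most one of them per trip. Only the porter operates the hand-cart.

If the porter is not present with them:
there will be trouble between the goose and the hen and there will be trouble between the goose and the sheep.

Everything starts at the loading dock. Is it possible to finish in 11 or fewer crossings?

Yes — this plan uses 11 crossings (≤ 11):
1. Porter goes to the warehouse floor with the goose.
2. Porter goes back to the loading dock alone.
3. Porter goes to the warehouse floor with the sheep.
4. Porter goes back to the loading dock with the goose.
5. Porter goes to the warehouse floor with the hen.
6. Porter goes back to the loading dock alone.
7. Porter goes to the warehouse floor with the mouse.
8. Porter goes back to the loading dock alone.
9. Porter goes to the warehouse floor with the cabbage.
10. Porter goes back to the loading dock alone.
11. Porter goes to the warehouse floor with the goose.

Yes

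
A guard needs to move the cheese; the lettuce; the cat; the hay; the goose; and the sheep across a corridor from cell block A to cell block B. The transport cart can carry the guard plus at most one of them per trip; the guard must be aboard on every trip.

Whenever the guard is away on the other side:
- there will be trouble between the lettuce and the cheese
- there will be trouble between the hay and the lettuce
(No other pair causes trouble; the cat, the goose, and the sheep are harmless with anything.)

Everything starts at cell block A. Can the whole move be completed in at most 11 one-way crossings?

Counting alone: the guard can take at most 1 across per trip to cell block B, so moving all 6 needs at least 6 loaded trips out, with a return between consecutive ones — at least 11 crossings.
The safety rule pushes this higher. Following every safe sequence of crossings, the most of the 6 that can be at cell block B as the transport cart arrives there on crossing 11 is 5 — never all 6.
So the move cannot be finished within 11 crossings. (The shortest complete plan takes 13:)
1. Guard goes to cell block B with the lettuce.
2. Guard goes back to cell block A alone.
3. Guard goes to cell block B with the cheese.
4. Guard goes back to cell block A with the lettuce.
5. Guard goes to cell block B with the hay.
6. Guard goes back to cell block A alone.
7. Guard goes to cell block B with the cat.
8. Guard goes back to cell block A alone.
9. Guard goes to cell block B with the goose.
10. Guard goes back to cell block A alone.
11. Guard goes to cell block B with the sheep.
12. Guard goes back to cell block A alone.
13. Guard goes to cell block B with the lettuce.

No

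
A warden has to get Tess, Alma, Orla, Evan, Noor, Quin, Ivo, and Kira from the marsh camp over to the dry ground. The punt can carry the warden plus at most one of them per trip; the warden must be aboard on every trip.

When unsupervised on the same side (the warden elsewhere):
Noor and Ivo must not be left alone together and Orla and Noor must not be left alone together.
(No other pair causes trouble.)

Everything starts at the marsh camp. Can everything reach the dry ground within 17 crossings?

Yes — this plan uses 17 crossings (≤ 17):
1. Warden goes to the dry ground with Noor.
2. Warden goes back to the marsh camp alone.
3. Warden goes to the dry ground with Tess.
4. Warden goes back to the marsh camp alone.
5. Warden goes to the dry ground with Alma.
6. Warden goes back to the marsh camp alone.
7. Warden goes to the dry ground with Orla.
8. Warden goes back to the marsh camp with Noor.
9. Warden goes to the dry ground with Ivo.
10. Warden goes back to the marsh camp alone.
11. Warden goes to the dry ground with Evan.
12. Warden goes back to the marsh camp alone.
13. Warden goes to the dry ground with Quin.
14. Warden goes back to the marsh camp alone.
15. Warden goes to the dry ground with Kira.
16. Warden goes back to the marsh camp alone.
17. Warden goes to the dry ground with Noor.

Yes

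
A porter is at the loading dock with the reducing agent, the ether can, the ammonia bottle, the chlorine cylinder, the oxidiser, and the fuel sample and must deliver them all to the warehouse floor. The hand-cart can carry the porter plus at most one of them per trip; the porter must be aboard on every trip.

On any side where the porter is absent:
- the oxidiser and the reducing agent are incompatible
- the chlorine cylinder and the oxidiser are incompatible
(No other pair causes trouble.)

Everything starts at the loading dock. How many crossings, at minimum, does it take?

13

Counting alone: the porter can take at most 1 across per trip to the warehouse floor, so moving all 6 needs at least 6 loaded trips out, with a return between consecutive ones — at least 11 crossings.
The safety rule pushes this higher. Following every safe sequence of crossings, the most of the 6 that can be at the warehouse floor as the hand-cart arrives there on crossing 11 is 5 — never all 6.
So no plan with fewer than 13 crossings exists, and this one achieves 13:
1. Porter goes to the warehouse floor with the oxidiser.
2. Porter goes back to the loading dock alone.
3. Porter goes to the warehouse floor with the reducing agent.
4. Porter goes back to the loading dock with the oxidiser.
5. Porter goes to the warehouse floor with the chlorine cylinder.
6. Porter goes back to the loading dock alone.
7. Porter goes to the warehouse floor with the ether can.
8. Porter goes back to the loading dock alone.
9. Porter goes to the warehouse floor with the ammonia bottle.
10. Porter goes back to the loading dock alone.
11. Porter goes to the warehouse floor with the fuel sample.
12. Porter goes back to the loading dock alone.
13. Porter goes to the warehouse floor with the oxidiser.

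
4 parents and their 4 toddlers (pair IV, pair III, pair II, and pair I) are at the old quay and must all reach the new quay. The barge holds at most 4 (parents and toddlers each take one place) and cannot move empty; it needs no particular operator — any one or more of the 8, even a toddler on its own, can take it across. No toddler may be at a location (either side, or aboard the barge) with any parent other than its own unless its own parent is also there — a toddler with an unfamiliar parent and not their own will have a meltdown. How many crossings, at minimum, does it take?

5

Counting alone: each trip to the new quay takes at most 4 across and each return brings at least 1 back, so after t trips out (and t−1 returns) at most 4t − (t−1) of the 8 are across; that first reaches 8 at t = 3, so at least 5 crossings are needed.
The plan below uses exactly 5 crossings, so it is optimal:
1. parent IV and toddler IV cross → the new quay.
2. parent IV crosses ← the old quay.
3. parent I, parent II, parent III, and parent IV cross → the new quay.
4. toddler IV crosses ← the old quay.
5. toddler I, toddler II, toddler III, and toddler IV cross → the new quay.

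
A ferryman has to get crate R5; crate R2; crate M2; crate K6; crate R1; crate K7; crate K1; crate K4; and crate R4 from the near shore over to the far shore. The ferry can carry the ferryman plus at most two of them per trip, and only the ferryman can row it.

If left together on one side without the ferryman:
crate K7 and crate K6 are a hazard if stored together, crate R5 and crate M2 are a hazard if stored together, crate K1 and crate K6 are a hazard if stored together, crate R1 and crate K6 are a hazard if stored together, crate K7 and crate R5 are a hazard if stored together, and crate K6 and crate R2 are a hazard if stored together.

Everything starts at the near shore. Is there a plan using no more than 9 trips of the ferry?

No

Counting alone: the ferryman can take at most 2 across per trip to the far shore, so moving all 9 needs at least 5 loaded trips out, with a return between consecutive ones — at least 9 crossings.
The safety rule pushes this higher. Following every safe sequence of crossings, the most of the 9 that can be at the far shore as the ferry arrives there on crossing 9 is 8 — never all 9.
So the move cannot be finished within 9 crossings. (The shortest complete plan takes 11:)
1. Ferryman goes to the far shore with crate K6 and crate R5.  [the near shore: crate K1, crate K4, crate K7, crate M2, crate R1, crate R2, crate R4 | the far shore: crate K6, crate R5]
2. Ferryman goes back to the near shore alone.  [the near shore: crate K1, crate K4, crate K7, crate M2, crate R1, crate R2, crate R4 | the far shore: crate K6, crate R5]
3. Ferryman goes to the far shore with crate M2.  [the near shore: crate K1, crate K4, crate K7, crate R1, crate R2, crate R4 | the far shore: crate K6, crate M2, crate R5]
4. Ferryman goes back to the near shore with crate R5.  [the near shore: crate K1, crate K4, crate K7, crate R1, crate R2, crate R4, crate R5 | the far shore: crate K6, crate M2]
5. Ferryman goes to the far shore with crate K7 and crate R2.  [the near shore: crate K1, crate K4, crate R1, crate R4, crate R5 | the far shore: crate K6, crate K7, crate M2, crate R2]
6. Ferryman goes back to the near shore with crate K6.  [the near shore: crate K1, crate K4, crate K6, crate R1, crate R4, crate R5 | the far shore: crate K7, crate M2, crate R2]
7. Ferryman goes to the far shore with crate K1 and crate R1.  [the near shore: crate K4, crate K6, crate R4, crate R5 | the far shore: crate K1, crate K7, crate M2, crate R1, crate R2]
8. Ferryman goes back to the near shore alone.  [the near shore: crate K4, crate K6, crate R4, crate R5 | the far shore: crate K1, crate K7, crate M2, crate R1, crate R2]
9. Ferryman goes to the far shore with crate K4 and crate R4.  [the near shore: crate K6, crate R5 | the far shore: crate K1, crate K4, crate K7, crate M2, crate R1, crate R2, crate R4]
10. Ferryman goes back to the near shore alone.  [the near shore: crate K6, crate R5 | the far shore: crate K1, crate K4, crate K7, crate M2, crate R1, crate R2, crate R4]
11. Ferryman goes to the far shore with crate K6 and crate R5.  [the near shore: — | the far shore: crate K1, crate K4, crate K6, crate K7, crate M2, crate R1, crate R2, crate R4, crate R5]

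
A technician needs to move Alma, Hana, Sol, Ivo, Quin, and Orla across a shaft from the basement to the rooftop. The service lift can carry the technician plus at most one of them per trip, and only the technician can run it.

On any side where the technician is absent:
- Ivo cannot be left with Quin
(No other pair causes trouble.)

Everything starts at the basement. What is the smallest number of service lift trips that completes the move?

Counting alone: the technician can take at most 1 across per trip to the rooftop, so moving all 6 needs at least 6 loaded trips out, with a return between consecutive ones — at least 11 crossings.
The plan below uses exactly 11 crossings, so it is optimal:
1. Technician goes to the rooftop with Ivo.
2. Technician goes back to the basement alone.
3. Technician goes to the rooftop with Alma.
4. Technician goes back to the basement alone.
5. Technician goes to the rooftop with Hana.
6. Technician goes back to the basement alone.
7. Technician goes to the rooftop with Sol.
8. Technician goes back to the basement alone.
9. Technician goes to the rooftop with Orla.
10. Technician goes back to the basement alone.
11. Technician goes to the rooftop with Quin.

11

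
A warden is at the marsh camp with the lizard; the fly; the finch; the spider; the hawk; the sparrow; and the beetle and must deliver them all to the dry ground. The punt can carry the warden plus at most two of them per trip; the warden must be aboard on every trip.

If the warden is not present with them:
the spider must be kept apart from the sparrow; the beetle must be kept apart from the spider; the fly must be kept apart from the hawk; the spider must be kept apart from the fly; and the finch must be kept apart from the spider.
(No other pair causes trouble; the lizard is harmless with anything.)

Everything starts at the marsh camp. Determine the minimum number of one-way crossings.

9

Counting alone: the warden can take at most 2 across per trip to the dry ground, so moving all 7 needs at least 4 loaded trips out, with a return between consecutive ones — at least 7 crossings.
The safety rule pushes this higher. Following every safe sequence of crossings, the most of the 7 that can be at the dry ground as the punt arrives there on crossing 7 is 6 — never all 7.
So no plan with fewer than 9 crossings exists, and this one achieves 9:
1. Warden goes to the dry ground with the fly and the spider.
2. Warden goes back to the marsh camp with the fly.
3. Warden goes to the dry ground with the fly and the lizard.
4. Warden goes back to the marsh camp with the fly.
5. Warden goes to the dry ground with the finch and the fly.
6. Warden goes back to the marsh camp with the spider.
7. Warden goes to the dry ground with the beetle and the sparrow.
8. Warden goes back to the marsh camp alone.
9. Warden goes to the dry ground with the hawk and the spider.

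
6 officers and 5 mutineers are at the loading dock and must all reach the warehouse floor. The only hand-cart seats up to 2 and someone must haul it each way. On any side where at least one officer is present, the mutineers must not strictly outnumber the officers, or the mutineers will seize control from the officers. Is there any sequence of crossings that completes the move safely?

Yes

1. 2 mutineers → the warehouse floor.  (the loading dock: 6O 3M; the warehouse floor: 0O 2M)
2. 1 mutineer ← the loading dock.  (the loading dock: 6O 4M; the warehouse floor: 0O 1M)
3. 2 mutineers → the warehouse floor.  (the loading dock: 6O 2M; the warehouse floor: 0O 3M)
4. 1 mutineer ← the loading dock.  (the loading dock: 6O 3M; the warehouse floor: 0O 2M)
5. 2 officers → the warehouse floor.  (the loading dock: 4O 3M; the warehouse floor: 2O 2M)
6. 1 mutineer ← the loading dock.  (the loading dock: 4O 4M; the warehouse floor: 2O 1M)
7. 1 officer and 1 mutineer → the warehouse floor.  (the loading dock: 3O 3M; the warehouse floor: 3O 2M)
8. 1 officer ← the loading dock.  (the loading dock: 4O 3M; the warehouse floor: 2O 2M)
9. 1 officer and 1 mutineer → the warehouse floor.  (the loading dock: 3O 2M; the warehouse floor: 3O 3M)
10. 1 mutineer ← the loading dock.  (the loading dock: 3O 3M; the warehouse floor: 3O 2M)
11. 1 officer and 1 mutineer → the warehouse floor.  (the loading dock: 2O 2M; the warehouse floor: 4O 3M)
12. 1 officer ← the loading dock.  (the loading dock: 3O 2M; the warehouse floor: 3O 3M)
13. 1 officer and 1 mutineer → the warehouse floor.  (the loading dock: 2O 1M; the warehouse floor: 4O 4M)
14. 1 mutineer ← the loading dock.  (the loading dock: 2O 2M; the warehouse floor: 4O 3M)
15. 1 officer and 1 mutineer → the warehouse floor.  (the loading dock: 1O 1M; the warehouse floor: 5O 4M)
16. 1 officer ← the loading dock.  (the loading dock: 2O 1M; the warehouse floor: 4O 4M)
17. 1 officer and 1 mutineer → the warehouse floor.  (the loading dock: 1O 0M; the warehouse floor: 5O 5M)
18. 1 mutineer ← the loading dock.  (the loading dock: 1O 1M; the warehouse floor: 5O 4M)
19. 1 officer and 1 mutineer → the warehouse floor.  (the loading dock: 0O 0M; the warehouse floor: 6O 5M)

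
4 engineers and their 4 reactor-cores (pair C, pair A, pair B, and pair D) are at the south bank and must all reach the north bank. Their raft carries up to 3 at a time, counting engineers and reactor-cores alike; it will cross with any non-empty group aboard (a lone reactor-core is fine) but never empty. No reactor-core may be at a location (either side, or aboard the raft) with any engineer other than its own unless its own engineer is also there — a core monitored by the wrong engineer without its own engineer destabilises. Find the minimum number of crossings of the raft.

Counting alone: each trip to the north bank takes at most 3 across and each return brings at least 1 back, so after t trips out (and t−1 returns) at most 3t − (t−1) of the 8 are across; that first reaches 8 at t = 4, so at least 7 crossings are needed.
The safety rule pushes this higher. Following every safe sequence of crossings, the most of the 8 that can be at the north bank as the raft arrives there on crossing 7 is 7 — never all 8.
So no plan with fewer than 9 crossings exists, and this one achieves 9:
1. engineer C and reactor-core C cross → the north bank.
2. engineer C crosses ← the south bank.
3. engineer A, engineer C, and reactor-core A cross → the north bank.
4. engineer C and reactor-core C cross ← the south bank.
5. engineer B, engineer C, and engineer D cross → the north bank.
6. reactor-core A crosses ← the south bank.
7. reactor-core A and reactor-core C cross → the north bank.
8. reactor-core C crosses ← the south bank.
9. reactor-core B, reactor-core C, and reactor-core D cross → the north bank.

9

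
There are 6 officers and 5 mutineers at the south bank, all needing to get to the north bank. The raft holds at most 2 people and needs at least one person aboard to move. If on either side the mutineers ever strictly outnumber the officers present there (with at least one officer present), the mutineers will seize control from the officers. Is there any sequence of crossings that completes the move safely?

1. 2 mutineers → the north bank.  (the south bank: 6O 3M; the north bank: 0O 2M)
2. 1 mutineer ← the south bank.  (the south bank: 6O 4M; the north bank: 0O 1M)
3. 2 mutineers → the north bank.  (the south bank: 6O 2M; the north bank: 0O 3M)
4. 1 mutineer ← the south bank.  (the south bank: 6O 3M; the north bank: 0O 2M)
5. 2 officers → the north bank.  (the south bank: 4O 3M; the north bank: 2O 2M)
6. 1 mutineer ← the south bank.  (the south bank: 4O 4M; the north bank: 2O 1M)
7. 1 officer and 1 mutineer → the north bank.  (the south bank: 3O 3M; the north bank: 3O 2M)
8. 1 officer ← the south bank.  (the south bank: 4O 3M; the north bank: 2O 2M)
9. 1 officer and 1 mutineer → the north bank.  (the south bank: 3O 2M; the north bank: 3O 3M)
10. 1 mutineer ← the south bank.  (the south bank: 3O 3M; the north bank: 3O 2M)
11. 1 officer and 1 mutineer → the north bank.  (the south bank: 2O 2M; the north bank: 4O 3M)
12. 1 officer ← the south bank.  (the south bank: 3O 2M; the north bank: 3O 3M)
13. 1 officer and 1 mutineer → the north bank.  (the south bank: 2O 1M; the north bank: 4O 4M)
14. 1 mutineer ← the south bank.  (the south bank: 2O 2M; the north bank: 4O 3M)
15. 1 officer and 1 mutineer → the north bank.  (the south bank: 1O 1M; the north bank: 5O 4M)
16. 1 officer ← the south bank.  (the south bank: 2O 1M; the north bank: 4O 4M)
17. 1 officer and 1 mutineer → the north bank.  (the south bank: 1O 0M; the north bank: 5O 5M)
18. 1 mutineer ← the south bank.  (the south bank: 1O 1M; the north bank: 5O 4M)
19. 1 officer and 1 mutineer → the north bank.  (the south bank: 0O 0M; the north bank: 6O 5M)

Yes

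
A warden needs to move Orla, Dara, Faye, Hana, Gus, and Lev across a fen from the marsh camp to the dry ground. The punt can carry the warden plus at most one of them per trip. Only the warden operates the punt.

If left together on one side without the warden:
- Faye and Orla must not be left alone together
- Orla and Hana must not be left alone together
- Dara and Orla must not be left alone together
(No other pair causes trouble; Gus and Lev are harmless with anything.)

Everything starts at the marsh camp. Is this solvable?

Following every safe sequence of crossings from the start, the most of the 6 that can be at the dry ground as the punt arrives there on crossings 1, 3, 5, 7 is 1, 2, 3, 4 respectively; the best ever achieved is 4 of 6.
From crossing 9 on, no configuration arises that was not already reachable earlier: only 36 distinct safe configurations (who is on which side, and where the punt is) can ever be reached, none of them has everyone across, and every continuation just revisits them. So no valid plan exists.

No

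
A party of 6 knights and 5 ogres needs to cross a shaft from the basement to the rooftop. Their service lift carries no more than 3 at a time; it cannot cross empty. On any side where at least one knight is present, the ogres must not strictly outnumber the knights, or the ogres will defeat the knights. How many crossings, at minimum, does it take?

Counting alone: each trip to the rooftop takes at most 3 across and each return brings at least 1 back, so after t trips out (and t−1 returns) at most 3t − (t−1) of the 11 are across; that first reaches 11 at t = 5, so at least 9 crossings are needed.
The plan below uses exactly 9 crossings, so it is optimal:
1. 3 ogres → the rooftop.  (the basement: 6K 2O; the rooftop: 0K 3O)
2. 1 ogre ← the basement.  (the basement: 6K 3O; the rooftop: 0K 2O)
3. 3 knights → the rooftop.  (the basement: 3K 3O; the rooftop: 3K 2O)
4. 1 knight ← the basement.  (the basement: 4K 3O; the rooftop: 2K 2O)
5. 2 knights and 1 ogre → the rooftop.  (the basement: 2K 2O; the rooftop: 4K 3O)
6. 1 knight ← the basement.  (the basement: 3K 2O; the rooftop: 3K 3O)
7. 2 knights and 1 ogre → the rooftop.  (the basement: 1K 1O; the rooftop: 5K 4O)
8. 1 knight ← the basement.  (the basement: 2K 1O; the rooftop: 4K 4O)
9. 2 knights and 1 ogre → the rooftop.  (the basement: 0K 0O; the rooftop: 6K 5O)

9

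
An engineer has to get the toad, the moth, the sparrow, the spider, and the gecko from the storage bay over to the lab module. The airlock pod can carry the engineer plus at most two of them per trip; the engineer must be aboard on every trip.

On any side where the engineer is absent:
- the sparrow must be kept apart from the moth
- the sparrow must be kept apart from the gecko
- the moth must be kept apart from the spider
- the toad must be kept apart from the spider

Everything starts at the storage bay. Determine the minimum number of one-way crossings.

Counting alone: the engineer can take at most 2 across per trip to the lab module, so moving all 5 needs at least 3 loaded trips out, with a return between consecutive ones — at least 5 crossings.
The safety rule pushes this higher. Following every safe sequence of crossings, the most of the 5 that can be at the lab module as the airlock pod arrives there on crossing 5 is 4 — never all 5.
So no plan with fewer than 7 crossings exists, and this one achieves 7:
1. Engineer goes to the lab module with the sparrow and the spider.
2. Engineer goes back to the storage bay alone.
3. Engineer goes to the lab module with the toad.
4. Engineer goes back to the storage bay with the spider.
5. Engineer goes to the lab module with the gecko and the moth.
6. Engineer goes back to the storage bay with the sparrow.
7. Engineer goes to the lab module with the sparrow and the spider.

7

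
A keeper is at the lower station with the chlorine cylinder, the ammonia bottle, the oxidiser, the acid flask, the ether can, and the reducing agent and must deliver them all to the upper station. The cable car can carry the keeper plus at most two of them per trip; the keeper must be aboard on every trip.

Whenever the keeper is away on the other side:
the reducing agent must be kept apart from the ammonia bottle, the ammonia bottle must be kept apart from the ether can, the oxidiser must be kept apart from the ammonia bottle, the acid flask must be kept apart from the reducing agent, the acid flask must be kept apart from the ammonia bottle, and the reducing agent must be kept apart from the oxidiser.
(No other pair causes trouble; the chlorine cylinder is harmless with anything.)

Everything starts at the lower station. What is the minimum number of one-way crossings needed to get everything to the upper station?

Counting alone: the keeper can take at most 2 across per trip to the upper station, so moving all 6 needs at least 3 loaded trips out, with a return between consecutive ones — at least 5 crossings.
The safety rule pushes this higher. Following every safe sequence of crossings, the most of the 6 that can be at the upper station as the cable car arrives there on crossings 5, 7 is 4, 5 respectively — never all 6.
So no plan with fewer than 9 crossings exists, and this one achieves 9:
1. Keeper goes to the upper station with the ammonia bottle and the reducing agent.
2. Keeper goes back to the lower station with the ammonia bottle.
3. Keeper goes to the upper station with the ammonia bottle and the chlorine cylinder.
4. Keeper goes back to the lower station with the ammonia bottle.
5. Keeper goes to the upper station with the ammonia bottle and the ether can.
6. Keeper goes back to the lower station with the ammonia bottle.
7. Keeper goes to the upper station with the acid flask and the oxidiser.
8. Keeper goes back to the lower station with the reducing agent.
9. Keeper goes to the upper station with the ammonia bottle and the reducing agent.

9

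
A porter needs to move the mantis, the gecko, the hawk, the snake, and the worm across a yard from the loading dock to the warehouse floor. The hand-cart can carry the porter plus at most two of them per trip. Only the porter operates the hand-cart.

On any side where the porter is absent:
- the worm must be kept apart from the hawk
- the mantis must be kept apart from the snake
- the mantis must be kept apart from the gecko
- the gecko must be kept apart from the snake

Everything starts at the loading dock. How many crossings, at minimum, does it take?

Whatever the first load, the items left behind include a forbidden pair without the porter. No opening move is safe, so no plan exists.

impossible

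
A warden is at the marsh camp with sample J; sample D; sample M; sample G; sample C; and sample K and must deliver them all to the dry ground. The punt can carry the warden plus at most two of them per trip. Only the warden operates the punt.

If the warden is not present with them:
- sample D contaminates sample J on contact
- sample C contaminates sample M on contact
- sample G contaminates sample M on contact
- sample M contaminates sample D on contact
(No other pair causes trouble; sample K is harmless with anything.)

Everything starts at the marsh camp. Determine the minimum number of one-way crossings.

7

Counting alone: the warden can take at most 2 across per trip to the dry ground, so moving all 6 needs at least 3 loaded trips out, with a return between consecutive ones — at least 5 crossings.
The safety rule pushes this higher. Following every safe sequence of crossings, the most of the 6 that can be at the dry ground as the punt arrives there on crossing 5 is 5 — never all 6.
So no plan with fewer than 7 crossings exists, and this one achieves 7:
1. Warden goes to the dry ground with sample J and sample M.
2. Warden goes back to the marsh camp alone.
3. Warden goes to the dry ground with sample K.
4. Warden goes back to the marsh camp alone.
5. Warden goes to the dry ground with sample C and sample G.
6. Warden goes back to the marsh camp with sample M.
7. Warden goes to the dry ground with sample D and sample M.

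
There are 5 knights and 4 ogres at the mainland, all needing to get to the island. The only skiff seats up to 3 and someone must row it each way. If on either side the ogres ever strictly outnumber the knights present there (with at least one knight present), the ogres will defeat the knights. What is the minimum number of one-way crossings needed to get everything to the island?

Counting alone: each trip to the island takes at most 3 across and each return brings at least 1 back, so after t trips out (and t−1 returns) at most 3t − (t−1) of the 9 are across; that first reaches 9 at t = 4, so at least 7 crossings are needed.
The plan below uses exactly 7 crossings, so it is optimal:
1. 3 ogres → the island.  (the mainland: 5K 1O; the island: 0K 3O)
2. 1 ogre ← the mainland.  (the mainland: 5K 2O; the island: 0K 2O)
3. 3 knights → the island.  (the mainland: 2K 2O; the island: 3K 2O)
4. 1 knight ← the mainland.  (the mainland: 3K 2O; the island: 2K 2O)
5. 2 knights and 1 ogre → the island.  (the mainland: 1K 1O; the island: 4K 3O)
6. 1 knight ← the mainland.  (the mainland: 2K 1O; the island: 3K 3O)
7. 2 knights and 1 ogre → the island.  (the mainland: 0K 0O; the island: 5K 4O)

7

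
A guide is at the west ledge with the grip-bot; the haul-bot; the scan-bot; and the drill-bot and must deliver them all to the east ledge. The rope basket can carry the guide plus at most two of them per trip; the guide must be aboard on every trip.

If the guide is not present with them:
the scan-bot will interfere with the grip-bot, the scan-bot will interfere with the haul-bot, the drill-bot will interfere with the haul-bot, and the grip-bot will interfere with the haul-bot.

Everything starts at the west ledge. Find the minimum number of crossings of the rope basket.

Counting alone: the guide can take at most 2 across per trip to the east ledge, so moving all 4 needs at least 2 loaded trips out, with a return between consecutive ones — at least 3 crossings.
The safety rule pushes this higher. Following every safe sequence of crossings, the most of the 4 that can be at the east ledge as the rope basket arrives there on crossing 3 is 3 — never all 4.
So no plan with fewer than 5 crossings exists, and this one achieves 5:
1. Guide goes to the east ledge with the grip-bot and the haul-bot.
2. Guide goes back to the west ledge with the grip-bot.
3. Guide goes to the east ledge with the drill-bot and the grip-bot.
4. Guide goes back to the west ledge with the haul-bot.
5. Guide goes to the east ledge with the haul-bot and the scan-bot.

5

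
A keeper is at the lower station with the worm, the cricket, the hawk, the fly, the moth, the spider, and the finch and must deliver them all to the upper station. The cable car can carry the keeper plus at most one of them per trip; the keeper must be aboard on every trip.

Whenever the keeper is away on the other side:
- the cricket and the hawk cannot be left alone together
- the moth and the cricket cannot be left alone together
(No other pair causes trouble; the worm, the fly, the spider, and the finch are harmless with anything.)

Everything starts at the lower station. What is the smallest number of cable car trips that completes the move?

Counting alone: the keeper can take at most 1 across per trip to the upper station, so moving all 7 needs at least 7 loaded trips out, with a return between consecutive ones — at least 13 crossings.
The safety rule pushes this higher. Following every safe sequence of crossings, the most of the 7 that can be at the upper station as the cable car arrives there on crossing 13 is 6 — never all 7.
So no plan with fewer than 15 crossings exists, and this one achieves 15:
1. Keeper goes to the upper station with the cricket.  [the lower station: the finch, the fly, the hawk, the moth, the spider, the worm | the upper station: the cricket]
2. Keeper goes back to the lower station alone.  [the lower station: the finch, the fly, the hawk, the moth, the spider, the worm | the upper station: the cricket]
3. Keeper goes to the upper station with the worm.  [the lower station: the finch, the fly, the hawk, the moth, the spider | the upper station: the cricket, the worm]
4. Keeper goes back to the lower station alone.  [the lower station: the finch, the fly, the hawk, the moth, the spider | the upper station: the cricket, the worm]
5. Keeper goes to the upper station with the hawk.  [the lower station: the finch, the fly, the moth, the spider | the upper station: the cricket, the hawk, the worm]
6. Keeper goes back to the lower station with the cricket.  [the lower station: the cricket, the finch, the fly, the moth, the spider | the upper station: the hawk, the worm]
7. Keeper goes to the upper station with the moth.  [the lower station: the cricket, the finch, the fly, the spider | the upper station: the hawk, the moth, the worm]
8. Keeper goes back to the lower station alone.  [the lower station: the cricket, the finch, the fly, the spider | the upper station: the hawk, the moth, the worm]
9. Keeper goes to the upper station with the fly.  [the lower station: the cricket, the finch, the spider | the upper station: the fly, the hawk, the moth, the worm]
10. Keeper goes back to the lower station alone.  [the lower station: the cricket, the finch, the spider | the upper station: the fly, the hawk, the moth, the worm]
11. Keeper goes to the upper station with the spider.  [the lower station: the cricket, the finch | the upper station: the fly, the hawk, the moth, the spider, the worm]
12. Keeper goes back to the lower station alone.  [the lower station: the cricket, the finch | the upper station: the fly, the hawk, the moth, the spider, the worm]
13. Keeper goes to the upper station with the finch.  [the lower station: the cricket | the upper station: the finch, the fly, the hawk, the moth, the spider, the worm]
14. Keeper goes back to the lower station alone.  [the lower station: the cricket | the upper station: the finch, the fly, the hawk, the moth, the spider, the worm]
15. Keeper goes to the upper station with the cricket.  [the lower station: — | the upper station: the cricket, the finch, the fly, the hawk, the moth, the spider, the worm]

15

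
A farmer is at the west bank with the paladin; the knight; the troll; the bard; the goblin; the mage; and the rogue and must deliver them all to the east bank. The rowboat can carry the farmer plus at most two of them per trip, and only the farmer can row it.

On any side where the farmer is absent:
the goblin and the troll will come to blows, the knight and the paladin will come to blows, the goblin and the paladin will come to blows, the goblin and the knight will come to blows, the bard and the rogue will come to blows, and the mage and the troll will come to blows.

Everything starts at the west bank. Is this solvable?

No

Whatever the first load, the items left behind include a forbidden pair without the farmer. No opening move is safe, so no plan exists.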